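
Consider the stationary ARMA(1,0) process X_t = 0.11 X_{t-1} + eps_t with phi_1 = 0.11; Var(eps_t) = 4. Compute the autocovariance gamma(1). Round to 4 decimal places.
\gamma(1) = 0.4454

Multiply the model equation by X_{t-k} and take expectations. With theta_0 = psi_0 = 1 and psi_j the MA(infinity) weights, this gives
  gamma(k) - sum_i phi_i gamma(k-i) = c_k,
  c_k = sigma^2 * sum_{j=k..q} theta_j psi_{j-k}   (c_k = 0 for k > q),
using gamma(-m) = gamma(m).
Pure AR (q = 0): c_0 = sigma^2 = 4, c_k = 0 for k >= 1.
Equations for k = 0 and k = 1 (AR order 1):
  gamma(0) = phi_1 gamma(1) + c_0
  gamma(1) = phi_1 gamma(0) + c_1
Substituting the second into the first: gamma(0) (1 - phi_1^2) = c_0 + phi_1 c_1, so
  gamma(0) = c_0 / (1 - phi_1^2) = 4 / (1 - (0.11)^2) = 4 / 0.9879 = 4.048993.
  gamma(1) = phi_1 gamma(0) = (0.11)(4.048993) = 0.445389.
Therefore gamma(1) = 0.4454 (to 4 decimal places).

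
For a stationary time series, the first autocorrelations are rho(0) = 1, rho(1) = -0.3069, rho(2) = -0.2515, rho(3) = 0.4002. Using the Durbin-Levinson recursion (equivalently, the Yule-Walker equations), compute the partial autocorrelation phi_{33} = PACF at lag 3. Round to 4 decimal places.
\phi_{33} = 0.2280

The PACF at lag k is phi_{kk}, the last component of the solution
to the Yule-Walker system G_k phi = r_k where
  (G_k)_{ij} = rho(|i - j|), (r_k)_i = rho(i), i,j = 1..k.
Equivalently, Durbin-Levinson gives phi_{kk} iteratively:
  phi_{11} = rho(1)
  phi_{kk} = [rho(k) - sum_{j=1..k-1} phi_{k-1,j} rho(k-j)]
            / [1 - sum_{j=1..k-1} phi_{k-1,j} rho(j)],
  phi_{k,j} = phi_{k-1,j} - phi_{kk} phi_{k-1,k-j},  j = 1..k-1.
Step k = 1:
  phi_11 = rho(1) = -0.3069.
Step k = 2:
  phi_22 = [rho(2) - phi_11 rho(1)] / [1 - phi_11 rho(1)] = [-0.2515 - (-0.3069)(-0.3069)] / [1 - (-0.3069)(-0.3069)]
         = -0.34568761 / 0.90581239 = -0.381633.
  Update: phi_21 = phi_11 - phi_22 phi_11 = -0.3069 - (-0.381633)(-0.3069) = -0.424023.
Step k = 3:
  phi_33 = [rho(3) - phi_21 rho(2) - phi_22 rho(1)] / [1 - phi_21 rho(1) - phi_22 rho(2)]
    numerator   = 0.4002 - (-0.424023)(-0.2515) - (-0.381633)(-0.3069) = 0.17643513
    denominator = 1 - (-0.424023)(-0.3069) - (-0.381633)(-0.2515) = 0.7738867
  phi_33 = 0.17643513 / 0.7738867 = 0.228.
Therefore phi_{33} = 0.2280.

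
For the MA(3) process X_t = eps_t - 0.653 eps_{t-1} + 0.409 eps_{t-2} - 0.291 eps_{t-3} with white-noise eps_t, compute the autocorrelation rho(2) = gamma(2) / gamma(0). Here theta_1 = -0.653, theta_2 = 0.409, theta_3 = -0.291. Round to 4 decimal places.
\rho(2) = 0.3569

For an MA(q) process with theta_0 = 1, the autocovariance is
  gamma(k) = sigma^2 * sum_{i=0..q-k} theta_i * theta_{i+k},
and rho(k) = gamma(k) / gamma(0). Sigma^2 cancels.
  numerator   = (1)*(0.409) + (-0.653)*(-0.291) = 0.599023.
  denominator = (1)^2 + (-0.653)^2 + (0.409)^2 + (-0.291)^2 = 1.678371.
  rho(2) = 0.599023 / 1.678371 = 0.3569.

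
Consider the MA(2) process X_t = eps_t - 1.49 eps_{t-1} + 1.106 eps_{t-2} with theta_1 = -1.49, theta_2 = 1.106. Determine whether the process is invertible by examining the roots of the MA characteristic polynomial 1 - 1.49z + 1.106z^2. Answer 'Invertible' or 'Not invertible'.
\text{Not invertible}

The MA(q) characteristic polynomial is P(z) = 1 - 1.49z + 1.106z^2.
Invertibility requires all roots to lie outside the unit circle, i.e. |z| > 1 for every root.
Set 1 + (-1.49) z + (1.106) z^2 = 0, i.e. a z^2 + b z + c = 0 with a = 1.106, b = -1.49, c = 1.
Discriminant D = b^2 - 4ac = (-1.49)^2 - 4*(1.106)*1 = 2.2201 - (4.424) = -2.2039.
D < 0, so the roots are the complex-conjugate pair z = (-b +/- i sqrt(-D)) / (2a) = 0.6736 +/- 0.6711i.
For a conjugate pair |z|^2 = z * conj(z) = (product of roots) = c/a = 1/(1.106) = 0.904159, so |z| = sqrt(0.904159) = 0.9509 for both roots.
Moduli of all roots: 0.9509, 0.9509.
All moduli strictly greater than 1? No.
Verdict: Not invertible.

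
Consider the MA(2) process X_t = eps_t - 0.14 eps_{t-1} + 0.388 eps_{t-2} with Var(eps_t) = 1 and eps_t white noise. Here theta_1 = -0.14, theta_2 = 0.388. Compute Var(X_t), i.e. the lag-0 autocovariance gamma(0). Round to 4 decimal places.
\gamma(0) = 1.1701

For an MA(q) process X_t = eps_t + sum_i theta_i eps_{t-i} with
Var(eps_t) = sigma^2, the variance is
  gamma(0) = sigma^2 * (1 + sum_i theta_i^2).
  sum_i theta_i^2 = (-0.14)^2 + (0.388)^2 = 0.0196 + 0.150544 = 0.170144.
  gamma(0) = 1 * (1 + 0.170144) = 1 * 1.170144 = 1.170144, which rounds to 1.1701.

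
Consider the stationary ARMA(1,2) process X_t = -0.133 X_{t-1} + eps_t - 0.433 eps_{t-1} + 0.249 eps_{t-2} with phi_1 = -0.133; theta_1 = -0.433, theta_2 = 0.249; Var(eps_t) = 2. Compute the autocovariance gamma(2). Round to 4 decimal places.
\gamma(2) = 0.7012

Multiply the model equation by X_{t-k} and take expectations. With theta_0 = psi_0 = 1 and psi_j the MA(infinity) weights, this gives
  gamma(k) - sum_i phi_i gamma(k-i) = c_k,
  c_k = sigma^2 * sum_{j=k..q} theta_j psi_{j-k}   (c_k = 0 for k > q),
using gamma(-m) = gamma(m).
psi-weights needed (psi_j = theta_j + sum_i phi_i psi_{j-i}):
  psi_1 = theta_1 + phi_1 = -0.433 + (-0.133) = -0.566
  psi_2 = theta_2 + phi_1 psi_1 = 0.249 + (-0.133)(-0.566) = 0.324278
Right-hand sides:
  c_0 = sigma^2 (1 + theta_1 psi_1 + theta_2 psi_2) = 2 * (1 + (-0.433)(-0.566) + (0.249)(0.324278)) = 2 * 1.325823 = 2.651646
  c_1 = sigma^2 (theta_1 + theta_2 psi_1) = 2 * (-0.433 + (0.249)(-0.566)) = -1.147868
  c_2 = sigma^2 theta_2 = 2 * (0.249) = 0.498
Equations for k = 0 and k = 1 (AR order 1):
  gamma(0) = phi_1 gamma(1) + c_0
  gamma(1) = phi_1 gamma(0) + c_1
Substituting the second into the first: gamma(0) (1 - phi_1^2) = c_0 + phi_1 c_1, so
  gamma(0) = (c_0 + phi_1 c_1) / (1 - phi_1^2) = (2.651646 + (-0.133)(-1.147868)) / (1 - (-0.133)^2) = 2.804313 / 0.982311 = 2.854812.
  gamma(1) = phi_1 gamma(0) + c_1 = (-0.133)(2.854812) + (-1.147868) = -1.527558.
For k = 2: gamma(2) = phi_1 gamma(1) + c_2
  = (-0.133)(-1.527558) + (0.498) = 0.701165.
Therefore gamma(2) = 0.7012 (to 4 decimal places).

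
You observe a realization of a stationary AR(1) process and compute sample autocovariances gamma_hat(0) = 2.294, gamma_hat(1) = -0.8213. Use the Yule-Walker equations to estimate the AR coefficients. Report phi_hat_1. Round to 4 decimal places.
\hat\phi_{1} = -0.3580

The Yule-Walker equations for an AR(p) process read, in matrix form,
  Gamma_p phi = r_p,   with   (Gamma_p)_{ij} = gamma(|i - j|),
                       (r_p)_i = gamma(i),   i,j = 1..p.
Substitute the sample gammas (Toeplitz matrix and right-hand side of size 1):
  Gamma_p = [[2.294]]
  r_p     = [-0.8213]
With p = 1 this is the single equation gamma(0) phi_1 = gamma(1):
  phi_hat_1 = gamma(1) / gamma(0) = -0.8213 / 2.294 = -0.3580.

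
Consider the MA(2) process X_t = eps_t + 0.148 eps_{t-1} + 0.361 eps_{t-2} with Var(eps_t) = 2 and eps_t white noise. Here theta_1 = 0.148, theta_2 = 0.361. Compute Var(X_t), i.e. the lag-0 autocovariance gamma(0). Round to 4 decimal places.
\gamma(0) = 2.3045

For an MA(q) process X_t = eps_t + sum_i theta_i eps_{t-i} with
Var(eps_t) = sigma^2, the variance is
  gamma(0) = sigma^2 * (1 + sum_i theta_i^2).
  sum_i theta_i^2 = (0.148)^2 + (0.361)^2 = 0.021904 + 0.130321 = 0.152225.
  gamma(0) = 2 * (1 + 0.152225) = 2 * 1.152225 = 2.30445, which rounds to 2.3045.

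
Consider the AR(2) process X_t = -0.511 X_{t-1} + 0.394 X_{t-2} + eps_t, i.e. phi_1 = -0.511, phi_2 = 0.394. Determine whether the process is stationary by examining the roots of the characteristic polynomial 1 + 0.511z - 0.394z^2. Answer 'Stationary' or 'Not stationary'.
\text{Stationary}

The AR(p) characteristic polynomial is P(z) = 1 + 0.511z - 0.394z^2.
Stationarity requires all roots to lie outside the unit circle, i.e. |z| > 1 for every root.
Set 1 + (0.511) z + (-0.394) z^2 = 0, i.e. a z^2 + b z + c = 0 with a = -0.394, b = 0.511, c = 1.
Discriminant D = b^2 - 4ac = (0.511)^2 - 4*(-0.394)*1 = 0.261121 - (-1.576) = 1.837121.
D >= 0, so the roots are real: z = (-b +/- sqrt(D)) / (2a) = (-0.511 +/- 1.355404) / (-0.788).
  z_1 = (-0.511 + 1.355404) / (-0.788) = -1.0716,   |z_1| = 1.0716.
  z_2 = (-0.511 - 1.355404) / (-0.788) = 2.3685,   |z_2| = 2.3685.
Moduli of all roots: 1.0716, 2.3685.
All moduli strictly greater than 1? Yes.
Verdict: Stationary.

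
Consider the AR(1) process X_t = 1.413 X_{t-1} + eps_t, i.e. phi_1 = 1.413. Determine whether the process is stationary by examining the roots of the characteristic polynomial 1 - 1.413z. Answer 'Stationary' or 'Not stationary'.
\text{Not stationary}

The AR(p) characteristic polynomial is P(z) = 1 - 1.413z.
Stationarity requires all roots to lie outside the unit circle, i.e. |z| > 1 for every root.
This is linear in z: 1 + (-1.413) z = 0  =>  z = -1/(-1.413) = 0.707714,  |z| = 0.707714.
Moduli of all roots: 0.7077.
All moduli strictly greater than 1? No.
Verdict: Not stationary.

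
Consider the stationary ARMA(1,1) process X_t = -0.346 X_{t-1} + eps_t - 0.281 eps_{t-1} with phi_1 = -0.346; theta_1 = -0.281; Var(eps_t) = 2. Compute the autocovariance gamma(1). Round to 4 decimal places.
\gamma(1) = -1.5630

Multiply the model equation by X_{t-k} and take expectations. With theta_0 = psi_0 = 1 and psi_j the MA(infinity) weights, this gives
  gamma(k) - sum_i phi_i gamma(k-i) = c_k,
  c_k = sigma^2 * sum_{j=k..q} theta_j psi_{j-k}   (c_k = 0 for k > q),
using gamma(-m) = gamma(m).
psi-weights needed (psi_j = theta_j + sum_i phi_i psi_{j-i}):
  psi_1 = theta_1 + phi_1 = -0.281 + (-0.346) = -0.627
Right-hand sides:
  c_0 = sigma^2 (1 + theta_1 psi_1) = 2 * (1 + (-0.281)(-0.627)) = 2 * 1.176187 = 2.352374
  c_1 = sigma^2 theta_1 = 2 * (-0.281) = -0.562
  c_2 = 0
Equations for k = 0 and k = 1 (AR order 1):
  gamma(0) = phi_1 gamma(1) + c_0
  gamma(1) = phi_1 gamma(0) + c_1
Substituting the second into the first: gamma(0) (1 - phi_1^2) = c_0 + phi_1 c_1, so
  gamma(0) = (c_0 + phi_1 c_1) / (1 - phi_1^2) = (2.352374 + (-0.346)(-0.562)) / (1 - (-0.346)^2) = 2.546826 / 0.880284 = 2.893187.
  gamma(1) = phi_1 gamma(0) + c_1 = (-0.346)(2.893187) + (-0.562) = -1.563043.
Therefore gamma(1) = -1.5630 (to 4 decimal places).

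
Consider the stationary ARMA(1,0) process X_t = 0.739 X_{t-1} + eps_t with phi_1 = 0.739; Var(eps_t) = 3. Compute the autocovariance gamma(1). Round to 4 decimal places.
\gamma(1) = 4.8846

Multiply the model equation by X_{t-k} and take expectations. With theta_0 = psi_0 = 1 and psi_j the MA(infinity) weights, this gives
  gamma(k) - sum_i phi_i gamma(k-i) = c_k,
  c_k = sigma^2 * sum_{j=k..q} theta_j psi_{j-k}   (c_k = 0 for k > q),
using gamma(-m) = gamma(m).
Pure AR (q = 0): c_0 = sigma^2 = 3, c_k = 0 for k >= 1.
Equations for k = 0 and k = 1 (AR order 1):
  gamma(0) = phi_1 gamma(1) + c_0
  gamma(1) = phi_1 gamma(0) + c_1
Substituting the second into the first: gamma(0) (1 - phi_1^2) = c_0 + phi_1 c_1, so
  gamma(0) = c_0 / (1 - phi_1^2) = 3 / (1 - (0.739)^2) = 3 / 0.453879 = 6.609691.
  gamma(1) = phi_1 gamma(0) = (0.739)(6.609691) = 4.884562.
Therefore gamma(1) = 4.8846 (to 4 decimal places).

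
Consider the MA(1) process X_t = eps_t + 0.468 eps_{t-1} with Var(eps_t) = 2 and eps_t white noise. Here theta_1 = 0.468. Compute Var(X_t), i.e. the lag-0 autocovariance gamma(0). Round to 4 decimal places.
\gamma(0) = 2.4380

For an MA(q) process X_t = eps_t + sum_i theta_i eps_{t-i} with
Var(eps_t) = sigma^2, the variance is
  gamma(0) = sigma^2 * (1 + sum_i theta_i^2).
  sum_i theta_i^2 = (0.468)^2 = 0.219024.
  gamma(0) = 2 * (1 + 0.219024) = 2 * 1.219024 = 2.438048, which rounds to 2.4380.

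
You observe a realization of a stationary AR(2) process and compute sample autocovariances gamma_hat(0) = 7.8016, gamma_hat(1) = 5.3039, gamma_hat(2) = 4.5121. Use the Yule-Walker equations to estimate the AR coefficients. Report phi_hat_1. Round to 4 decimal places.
\hat\phi_{1} = 0.5330

The Yule-Walker equations for an AR(p) process read, in matrix form,
  Gamma_p phi = r_p,   with   (Gamma_p)_{ij} = gamma(|i - j|),
                       (r_p)_i = gamma(i),   i,j = 1..p.
Substitute the sample gammas (Toeplitz matrix and right-hand side of size 2):
  Gamma_p = [[7.8016, 5.3039], [5.3039, 7.8016]]
  r_p     = [5.3039, 4.5121]
Written out:
  7.8016 phi_1 + 5.3039 phi_2 = 5.3039
  5.3039 phi_1 + 7.8016 phi_2 = 4.5121
Solve by Cramer's rule:
  det = gamma(0)^2 - gamma(1)^2 = (7.8016)^2 - (5.3039)^2 = 60.86496256 - 28.13135521 = 32.73360735
  phi_hat_1 = [gamma(1) gamma(0) - gamma(1) gamma(2)] / det = [(5.3039)(7.8016) - (5.3039)(4.5121)] / 32.73360735 = 17.44717905 / 32.73360735 = 0.533
  phi_hat_2 = [gamma(0) gamma(2) - gamma(1)^2] / det = [(7.8016)(4.5121) - (5.3039)^2] / 32.73360735 = 7.07024415 / 32.73360735 = 0.216
So phi_hat = [0.5330, 0.2160].
Therefore phi_hat_1 = 0.5330.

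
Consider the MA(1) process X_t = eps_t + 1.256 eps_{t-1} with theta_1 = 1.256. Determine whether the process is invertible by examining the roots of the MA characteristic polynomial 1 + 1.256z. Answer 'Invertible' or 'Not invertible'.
\text{Not invertible}

The MA(q) characteristic polynomial is P(z) = 1 + 1.256z.
Invertibility requires all roots to lie outside the unit circle, i.e. |z| > 1 for every root.
This is linear in z: 1 + (1.256) z = 0  =>  z = -1/(1.256) = -0.796178,  |z| = 0.796178.
Moduli of all roots: 0.7962.
All moduli strictly greater than 1? No.
Verdict: Not invertible.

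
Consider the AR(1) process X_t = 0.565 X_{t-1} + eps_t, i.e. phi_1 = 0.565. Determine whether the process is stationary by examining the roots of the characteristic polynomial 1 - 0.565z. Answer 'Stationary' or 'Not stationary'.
\text{Stationary}

The AR(p) characteristic polynomial is P(z) = 1 - 0.565z.
Stationarity requires all roots to lie outside the unit circle, i.e. |z| > 1 for every root.
This is linear in z: 1 + (-0.565) z = 0  =>  z = -1/(-0.565) = 1.769912,  |z| = 1.769912.
Moduli of all roots: 1.7699.
All moduli strictly greater than 1? Yes.
Verdict: Stationary.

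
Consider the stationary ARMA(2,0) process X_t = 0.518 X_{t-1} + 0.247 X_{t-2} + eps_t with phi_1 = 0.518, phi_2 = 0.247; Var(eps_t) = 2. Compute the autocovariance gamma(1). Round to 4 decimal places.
\gamma(1) = 2.7815

Multiply the model equation by X_{t-k} and take expectations. With theta_0 = psi_0 = 1 and psi_j the MA(infinity) weights, this gives
  gamma(k) - sum_i phi_i gamma(k-i) = c_k,
  c_k = sigma^2 * sum_{j=k..q} theta_j psi_{j-k}   (c_k = 0 for k > q),
using gamma(-m) = gamma(m).
Pure AR (q = 0): c_0 = sigma^2 = 2, c_k = 0 for k >= 1.
Equations for k = 0, 1, 2 (AR order 2, c_2 = 0):
  (E0) gamma(0) = phi_1 gamma(1) + phi_2 gamma(2) + c_0
  (E1) gamma(1) = phi_1 gamma(0) + phi_2 gamma(1) + c_1
  (E2) gamma(2) = phi_1 gamma(1) + phi_2 gamma(0)
From (E1): gamma(1) = A gamma(0) + B with
  A = phi_1 / (1 - phi_2) = 0.518 / 0.753 = 0.687915,   B = c_1 / (1 - phi_2) = 0 / 0.753 = 0.
Insert (E2) into (E0): gamma(0) (1 - phi_2^2) = phi_1 (1 + phi_2) gamma(1) + c_0.
  phi_1 (1 + phi_2) = (0.518)(1.247) = 0.645946,   1 - phi_2^2 = 0.938991.
Replace gamma(1) by A gamma(0) + B and collect gamma(0):
  gamma(0) [0.938991 - (0.645946)(0.687915)] = c_0 = 2
  gamma(0) * 0.494635 = 2
  gamma(0) = 2 / 0.494635 = 4.043385.
  gamma(1) = A gamma(0) = (0.687915)(4.043385) = 2.781505.
Therefore gamma(1) = 2.7815 (to 4 decimal places).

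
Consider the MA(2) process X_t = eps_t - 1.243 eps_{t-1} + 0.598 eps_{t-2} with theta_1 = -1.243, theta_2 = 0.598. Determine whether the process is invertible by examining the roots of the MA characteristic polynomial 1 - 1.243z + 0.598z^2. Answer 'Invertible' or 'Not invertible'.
\text{Invertible}

The MA(q) characteristic polynomial is P(z) = 1 - 1.243z + 0.598z^2.
Invertibility requires all roots to lie outside the unit circle, i.e. |z| > 1 for every root.
Set 1 + (-1.243) z + (0.598) z^2 = 0, i.e. a z^2 + b z + c = 0 with a = 0.598, b = -1.243, c = 1.
Discriminant D = b^2 - 4ac = (-1.243)^2 - 4*(0.598)*1 = 1.545049 - (2.392) = -0.846951.
D < 0, so the roots are the complex-conjugate pair z = (-b +/- i sqrt(-D)) / (2a) = 1.0393 +/- 0.7695i.
For a conjugate pair |z|^2 = z * conj(z) = (product of roots) = c/a = 1/(0.598) = 1.672241, so |z| = sqrt(1.672241) = 1.2932 for both roots.
Moduli of all roots: 1.2932, 1.2932.
All moduli strictly greater than 1? Yes.
Verdict: Invertible.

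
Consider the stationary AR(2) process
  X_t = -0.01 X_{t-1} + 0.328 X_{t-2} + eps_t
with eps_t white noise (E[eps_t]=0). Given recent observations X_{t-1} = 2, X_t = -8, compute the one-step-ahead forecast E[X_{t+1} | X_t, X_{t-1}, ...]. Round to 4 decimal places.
E[X_{t+1} \mid \mathcal F_t] = 0.7360

For an AR(p) model X_t = c + sum_i phi_i X_{t-i} + eps_t, the
one-step-ahead conditional mean is
  E[X_{t+1} | X_t, ...] = c + sum_i phi_i X_{t+1-i}.
Substitute known values:
  E[X_{t+1} | ...] = (-0.01) * (-8) + (0.328) * (2)
                   = 0.7360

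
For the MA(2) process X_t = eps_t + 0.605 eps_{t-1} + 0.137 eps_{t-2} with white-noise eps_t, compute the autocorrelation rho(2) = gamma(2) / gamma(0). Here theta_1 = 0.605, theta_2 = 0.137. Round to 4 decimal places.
\rho(2) = 0.0989

For an MA(q) process with theta_0 = 1, the autocovariance is
  gamma(k) = sigma^2 * sum_{i=0..q-k} theta_i * theta_{i+k},
and rho(k) = gamma(k) / gamma(0). Sigma^2 cancels.
  numerator   = (1)*(0.137) = 0.137.
  denominator = (1)^2 + (0.605)^2 + (0.137)^2 = 1.384794.
  rho(2) = 0.137 / 1.384794 = 0.0989.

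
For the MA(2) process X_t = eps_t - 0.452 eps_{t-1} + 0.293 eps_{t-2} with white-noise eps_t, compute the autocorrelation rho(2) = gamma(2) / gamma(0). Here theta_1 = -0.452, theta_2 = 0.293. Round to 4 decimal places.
\rho(2) = 0.2271

For an MA(q) process with theta_0 = 1, the autocovariance is
  gamma(k) = sigma^2 * sum_{i=0..q-k} theta_i * theta_{i+k},
and rho(k) = gamma(k) / gamma(0). Sigma^2 cancels.
  numerator   = (1)*(0.293) = 0.293.
  denominator = (1)^2 + (-0.452)^2 + (0.293)^2 = 1.290153.
  rho(2) = 0.293 / 1.290153 = 0.2271.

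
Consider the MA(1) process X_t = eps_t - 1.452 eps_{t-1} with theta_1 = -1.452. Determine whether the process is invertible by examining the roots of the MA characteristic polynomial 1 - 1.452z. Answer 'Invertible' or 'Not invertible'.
\text{Not invertible}

The MA(q) characteristic polynomial is P(z) = 1 - 1.452z.
Invertibility requires all roots to lie outside the unit circle, i.e. |z| > 1 for every root.
This is linear in z: 1 + (-1.452) z = 0  =>  z = -1/(-1.452) = 0.688705,  |z| = 0.688705.
Moduli of all roots: 0.6887.
All moduli strictly greater than 1? No.
Verdict: Not invertible.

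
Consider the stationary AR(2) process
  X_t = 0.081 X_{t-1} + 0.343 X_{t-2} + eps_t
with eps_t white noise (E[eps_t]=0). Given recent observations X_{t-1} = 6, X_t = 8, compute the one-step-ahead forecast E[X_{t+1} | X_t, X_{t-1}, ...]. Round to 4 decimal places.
E[X_{t+1} \mid \mathcal F_t] = 2.7060

For an AR(p) model X_t = c + sum_i phi_i X_{t-i} + eps_t, the
one-step-ahead conditional mean is
  E[X_{t+1} | X_t, ...] = c + sum_i phi_i X_{t+1-i}.
Substitute known values:
  E[X_{t+1} | ...] = (0.081) * (8) + (0.343) * (6)
                   = 2.7060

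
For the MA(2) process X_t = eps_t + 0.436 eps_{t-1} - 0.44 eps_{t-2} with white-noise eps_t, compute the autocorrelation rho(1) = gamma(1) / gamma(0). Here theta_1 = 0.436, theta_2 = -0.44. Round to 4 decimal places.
\rho(1) = 0.1765

For an MA(q) process with theta_0 = 1, the autocovariance is
  gamma(k) = sigma^2 * sum_{i=0..q-k} theta_i * theta_{i+k},
and rho(k) = gamma(k) / gamma(0). Sigma^2 cancels.
  numerator   = (1)*(0.436) + (0.436)*(-0.44) = 0.24416.
  denominator = (1)^2 + (0.436)^2 + (-0.44)^2 = 1.383696.
  rho(1) = 0.24416 / 1.383696 = 0.1765.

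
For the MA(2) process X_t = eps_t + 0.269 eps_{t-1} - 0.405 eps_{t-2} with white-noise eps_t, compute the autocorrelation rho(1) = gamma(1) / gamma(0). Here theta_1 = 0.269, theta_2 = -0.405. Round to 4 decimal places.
\rho(1) = 0.1295

For an MA(q) process with theta_0 = 1, the autocovariance is
  gamma(k) = sigma^2 * sum_{i=0..q-k} theta_i * theta_{i+k},
and rho(k) = gamma(k) / gamma(0). Sigma^2 cancels.
  numerator   = (1)*(0.269) + (0.269)*(-0.405) = 0.160055.
  denominator = (1)^2 + (0.269)^2 + (-0.405)^2 = 1.236386.
  rho(1) = 0.160055 / 1.236386 = 0.1295.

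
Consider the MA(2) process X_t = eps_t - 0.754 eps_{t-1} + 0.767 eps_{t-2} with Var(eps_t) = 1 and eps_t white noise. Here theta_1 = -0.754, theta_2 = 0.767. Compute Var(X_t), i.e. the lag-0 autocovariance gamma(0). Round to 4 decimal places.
\gamma(0) = 2.1568

For an MA(q) process X_t = eps_t + sum_i theta_i eps_{t-i} with
Var(eps_t) = sigma^2, the variance is
  gamma(0) = sigma^2 * (1 + sum_i theta_i^2).
  sum_i theta_i^2 = (-0.754)^2 + (0.767)^2 = 0.568516 + 0.588289 = 1.156805.
  gamma(0) = 1 * (1 + 1.156805) = 1 * 2.156805 = 2.156805, which rounds to 2.1568.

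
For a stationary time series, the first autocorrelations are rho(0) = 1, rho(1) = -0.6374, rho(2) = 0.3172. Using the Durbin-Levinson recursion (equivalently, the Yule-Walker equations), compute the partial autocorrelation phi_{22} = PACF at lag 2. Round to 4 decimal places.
\phi_{22} = -0.1500

The PACF at lag k is phi_{kk}, the last component of the solution
to the Yule-Walker system G_k phi = r_k where
  (G_k)_{ij} = rho(|i - j|), (r_k)_i = rho(i), i,j = 1..k.
Equivalently, Durbin-Levinson gives phi_{kk} iteratively:
  phi_{11} = rho(1)
  phi_{kk} = [rho(k) - sum_{j=1..k-1} phi_{k-1,j} rho(k-j)]
            / [1 - sum_{j=1..k-1} phi_{k-1,j} rho(j)],
  phi_{k,j} = phi_{k-1,j} - phi_{kk} phi_{k-1,k-j},  j = 1..k-1.
Step k = 1:
  phi_11 = rho(1) = -0.6374.
Step k = 2:
  phi_22 = [rho(2) - phi_11 rho(1)] / [1 - phi_11 rho(1)] = [0.3172 - (-0.6374)(-0.6374)] / [1 - (-0.6374)(-0.6374)]
         = -0.08907876 / 0.59372124 = -0.15.
Therefore phi_{22} = -0.1500.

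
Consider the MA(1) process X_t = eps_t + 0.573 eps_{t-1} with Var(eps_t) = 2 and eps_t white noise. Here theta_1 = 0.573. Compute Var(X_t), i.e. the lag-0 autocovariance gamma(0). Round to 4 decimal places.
\gamma(0) = 2.6567

For an MA(q) process X_t = eps_t + sum_i theta_i eps_{t-i} with
Var(eps_t) = sigma^2, the variance is
  gamma(0) = sigma^2 * (1 + sum_i theta_i^2).
  sum_i theta_i^2 = (0.573)^2 = 0.328329.
  gamma(0) = 2 * (1 + 0.328329) = 2 * 1.328329 = 2.656658, which rounds to 2.6567.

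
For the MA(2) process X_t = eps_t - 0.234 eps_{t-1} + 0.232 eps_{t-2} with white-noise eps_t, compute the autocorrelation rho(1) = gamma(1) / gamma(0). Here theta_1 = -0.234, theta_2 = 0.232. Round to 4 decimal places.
\rho(1) = -0.2601

For an MA(q) process with theta_0 = 1, the autocovariance is
  gamma(k) = sigma^2 * sum_{i=0..q-k} theta_i * theta_{i+k},
and rho(k) = gamma(k) / gamma(0). Sigma^2 cancels.
  numerator   = (1)*(-0.234) + (-0.234)*(0.232) = -0.288288.
  denominator = (1)^2 + (-0.234)^2 + (0.232)^2 = 1.10858.
  rho(1) = -0.288288 / 1.10858 = -0.2601.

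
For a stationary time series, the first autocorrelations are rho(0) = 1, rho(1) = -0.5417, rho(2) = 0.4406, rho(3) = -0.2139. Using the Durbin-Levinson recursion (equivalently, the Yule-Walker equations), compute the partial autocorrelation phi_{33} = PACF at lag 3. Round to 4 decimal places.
\phi_{33} = 0.1300

The PACF at lag k is phi_{kk}, the last component of the solution
to the Yule-Walker system G_k phi = r_k where
  (G_k)_{ij} = rho(|i - j|), (r_k)_i = rho(i), i,j = 1..k.
Equivalently, Durbin-Levinson gives phi_{kk} iteratively:
  phi_{11} = rho(1)
  phi_{kk} = [rho(k) - sum_{j=1..k-1} phi_{k-1,j} rho(k-j)]
            / [1 - sum_{j=1..k-1} phi_{k-1,j} rho(j)],
  phi_{k,j} = phi_{k-1,j} - phi_{kk} phi_{k-1,k-j},  j = 1..k-1.
Step k = 1:
  phi_11 = rho(1) = -0.5417.
Step k = 2:
  phi_22 = [rho(2) - phi_11 rho(1)] / [1 - phi_11 rho(1)] = [0.4406 - (-0.5417)(-0.5417)] / [1 - (-0.5417)(-0.5417)]
         = 0.14716111 / 0.70656111 = 0.208278.
  Update: phi_21 = phi_11 - phi_22 phi_11 = -0.5417 - (0.208278)(-0.5417) = -0.428876.
Step k = 3:
  phi_33 = [rho(3) - phi_21 rho(2) - phi_22 rho(1)] / [1 - phi_21 rho(1) - phi_22 rho(2)]
    numerator   = -0.2139 - (-0.428876)(0.4406) - (0.208278)(-0.5417) = 0.08788686
    denominator = 1 - (-0.428876)(-0.5417) - (0.208278)(0.4406) = 0.67591069
  phi_33 = 0.08788686 / 0.67591069 = 0.13.
Therefore phi_{33} = 0.1300.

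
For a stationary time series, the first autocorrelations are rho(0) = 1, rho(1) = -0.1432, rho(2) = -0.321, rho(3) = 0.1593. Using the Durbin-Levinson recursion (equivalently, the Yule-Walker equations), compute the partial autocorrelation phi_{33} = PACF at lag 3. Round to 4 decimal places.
\phi_{33} = 0.0551

The PACF at lag k is phi_{kk}, the last component of the solution
to the Yule-Walker system G_k phi = r_k where
  (G_k)_{ij} = rho(|i - j|), (r_k)_i = rho(i), i,j = 1..k.
Equivalently, Durbin-Levinson gives phi_{kk} iteratively:
  phi_{11} = rho(1)
  phi_{kk} = [rho(k) - sum_{j=1..k-1} phi_{k-1,j} rho(k-j)]
            / [1 - sum_{j=1..k-1} phi_{k-1,j} rho(j)],
  phi_{k,j} = phi_{k-1,j} - phi_{kk} phi_{k-1,k-j},  j = 1..k-1.
Step k = 1:
  phi_11 = rho(1) = -0.1432.
Step k = 2:
  phi_22 = [rho(2) - phi_11 rho(1)] / [1 - phi_11 rho(1)] = [-0.321 - (-0.1432)(-0.1432)] / [1 - (-0.1432)(-0.1432)]
         = -0.34150624 / 0.97949376 = -0.348656.
  Update: phi_21 = phi_11 - phi_22 phi_11 = -0.1432 - (-0.348656)(-0.1432) = -0.193128.
Step k = 3:
  phi_33 = [rho(3) - phi_21 rho(2) - phi_22 rho(1)] / [1 - phi_21 rho(1) - phi_22 rho(2)]
    numerator   = 0.1593 - (-0.193128)(-0.321) - (-0.348656)(-0.1432) = 0.04737855
    denominator = 1 - (-0.193128)(-0.1432) - (-0.348656)(-0.321) = 0.86042561
  phi_33 = 0.04737855 / 0.86042561 = 0.0551.
Therefore phi_{33} = 0.0551.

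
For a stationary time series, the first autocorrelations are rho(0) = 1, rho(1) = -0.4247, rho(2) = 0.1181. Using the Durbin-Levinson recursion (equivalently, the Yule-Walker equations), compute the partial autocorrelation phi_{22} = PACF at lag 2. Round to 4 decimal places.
\phi_{22} = -0.0760

The PACF at lag k is phi_{kk}, the last component of the solution
to the Yule-Walker system G_k phi = r_k where
  (G_k)_{ij} = rho(|i - j|), (r_k)_i = rho(i), i,j = 1..k.
Equivalently, Durbin-Levinson gives phi_{kk} iteratively:
  phi_{11} = rho(1)
  phi_{kk} = [rho(k) - sum_{j=1..k-1} phi_{k-1,j} rho(k-j)]
            / [1 - sum_{j=1..k-1} phi_{k-1,j} rho(j)],
  phi_{k,j} = phi_{k-1,j} - phi_{kk} phi_{k-1,k-j},  j = 1..k-1.
Step k = 1:
  phi_11 = rho(1) = -0.4247.
Step k = 2:
  phi_22 = [rho(2) - phi_11 rho(1)] / [1 - phi_11 rho(1)] = [0.1181 - (-0.4247)(-0.4247)] / [1 - (-0.4247)(-0.4247)]
         = -0.06227009 / 0.81962991 = -0.076.
Therefore phi_{22} = -0.0760.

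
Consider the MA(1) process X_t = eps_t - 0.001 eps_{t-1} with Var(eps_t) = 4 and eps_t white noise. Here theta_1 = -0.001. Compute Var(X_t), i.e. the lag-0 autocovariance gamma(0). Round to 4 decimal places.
\gamma(0) = 4.0000

For an MA(q) process X_t = eps_t + sum_i theta_i eps_{t-i} with
Var(eps_t) = sigma^2, the variance is
  gamma(0) = sigma^2 * (1 + sum_i theta_i^2).
  sum_i theta_i^2 = (-0.001)^2 = 0.000001.
  gamma(0) = 4 * (1 + 0.000001) = 4 * 1.000001 = 4.000004, which rounds to 4.0000.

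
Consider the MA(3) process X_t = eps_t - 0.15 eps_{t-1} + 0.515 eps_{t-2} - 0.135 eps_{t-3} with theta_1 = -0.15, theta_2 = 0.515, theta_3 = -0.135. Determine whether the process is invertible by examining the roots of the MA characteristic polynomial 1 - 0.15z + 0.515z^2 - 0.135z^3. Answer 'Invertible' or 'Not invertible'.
\text{Invertible}

The MA(q) characteristic polynomial is P(z) = 1 - 0.15z + 0.515z^2 - 0.135z^3.
Invertibility requires all roots to lie outside the unit circle, i.e. |z| > 1 for every root.
Degree 3: look for a simple real root z0 first, then factor out (1 - z/z0) and solve the remaining quadratic.
Testing z0 = 4: P(4) = 1 + (-0.15)(4) + (0.515)(4)^2 + (-0.135)(4)^3
  = 1 + (-0.6) + (8.24) + (-8.64) = 0.  So z_0 = 4 is a root, |z_0| = 4.
Divide out the factor (1 - 0.25 z) = (1 - z/z0) (since 1/z0 = 0.25):
  P(z) = (1 - 0.25 z)(1 + (0.1) z + (0.54) z^2)
  [check: z-coef 0.1 - (0.25) = -0.15; z^2-coef 0.54 - (0.25)(0.1) = 0.515; z^3-coef -(0.25)(0.54) = -0.135.]
Remaining roots from the quadratic factor 1 + (0.1) z + (0.54) z^2:
  Set 1 + (0.1) z + (0.54) z^2 = 0, i.e. a z^2 + b z + c = 0 with a = 0.54, b = 0.1, c = 1.
  Discriminant D = b^2 - 4ac = (0.1)^2 - 4*(0.54)*1 = 0.01 - (2.16) = -2.15.
  D < 0, so the roots are the complex-conjugate pair z = (-b +/- i sqrt(-D)) / (2a) = -0.0926 +/- 1.3577i.
  For a conjugate pair |z|^2 = z * conj(z) = (product of roots) = c/a = 1/(0.54) = 1.851852, so |z| = sqrt(1.851852) = 1.3608 for both roots.
Moduli of all roots: 4.0000, 1.3608, 1.3608.
All moduli strictly greater than 1? Yes.
Verdict: Invertible.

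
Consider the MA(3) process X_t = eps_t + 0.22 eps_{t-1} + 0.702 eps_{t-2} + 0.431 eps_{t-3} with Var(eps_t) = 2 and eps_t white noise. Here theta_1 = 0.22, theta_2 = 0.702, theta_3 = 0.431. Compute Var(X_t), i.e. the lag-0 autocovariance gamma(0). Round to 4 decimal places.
\gamma(0) = 3.4539

For an MA(q) process X_t = eps_t + sum_i theta_i eps_{t-i} with
Var(eps_t) = sigma^2, the variance is
  gamma(0) = sigma^2 * (1 + sum_i theta_i^2).
  sum_i theta_i^2 = (0.22)^2 + (0.702)^2 + (0.431)^2 = 0.0484 + 0.492804 + 0.185761 = 0.726965.
  gamma(0) = 2 * (1 + 0.726965) = 2 * 1.726965 = 3.45393, which rounds to 3.4539.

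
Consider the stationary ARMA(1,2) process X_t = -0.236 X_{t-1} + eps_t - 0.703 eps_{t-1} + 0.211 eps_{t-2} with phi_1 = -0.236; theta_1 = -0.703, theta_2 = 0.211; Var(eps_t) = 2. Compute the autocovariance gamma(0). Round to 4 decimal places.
\gamma(0) = 4.1598

Multiply the model equation by X_{t-k} and take expectations. With theta_0 = psi_0 = 1 and psi_j the MA(infinity) weights, this gives
  gamma(k) - sum_i phi_i gamma(k-i) = c_k,
  c_k = sigma^2 * sum_{j=k..q} theta_j psi_{j-k}   (c_k = 0 for k > q),
using gamma(-m) = gamma(m).
psi-weights needed (psi_j = theta_j + sum_i phi_i psi_{j-i}):
  psi_1 = theta_1 + phi_1 = -0.703 + (-0.236) = -0.939
  psi_2 = theta_2 + phi_1 psi_1 = 0.211 + (-0.236)(-0.939) = 0.432604
Right-hand sides:
  c_0 = sigma^2 (1 + theta_1 psi_1 + theta_2 psi_2) = 2 * (1 + (-0.703)(-0.939) + (0.211)(0.432604)) = 2 * 1.751396 = 3.502793
  c_1 = sigma^2 (theta_1 + theta_2 psi_1) = 2 * (-0.703 + (0.211)(-0.939)) = -1.802258
  c_2 = sigma^2 theta_2 = 2 * (0.211) = 0.422
Equations for k = 0 and k = 1 (AR order 1):
  gamma(0) = phi_1 gamma(1) + c_0
  gamma(1) = phi_1 gamma(0) + c_1
Substituting the second into the first: gamma(0) (1 - phi_1^2) = c_0 + phi_1 c_1, so
  gamma(0) = (c_0 + phi_1 c_1) / (1 - phi_1^2) = (3.502793 + (-0.236)(-1.802258)) / (1 - (-0.236)^2) = 3.928126 / 0.944304 = 4.159811.
Therefore gamma(0) = 4.1598 (to 4 decimal places).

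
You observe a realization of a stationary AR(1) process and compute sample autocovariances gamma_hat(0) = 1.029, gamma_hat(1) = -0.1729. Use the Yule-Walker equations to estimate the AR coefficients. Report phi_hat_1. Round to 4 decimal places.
\hat\phi_{1} = -0.1680

The Yule-Walker equations for an AR(p) process read, in matrix form,
  Gamma_p phi = r_p,   with   (Gamma_p)_{ij} = gamma(|i - j|),
                       (r_p)_i = gamma(i),   i,j = 1..p.
Substitute the sample gammas (Toeplitz matrix and right-hand side of size 1):
  Gamma_p = [[1.029]]
  r_p     = [-0.1729]
With p = 1 this is the single equation gamma(0) phi_1 = gamma(1):
  phi_hat_1 = gamma(1) / gamma(0) = -0.1729 / 1.029 = -0.1680.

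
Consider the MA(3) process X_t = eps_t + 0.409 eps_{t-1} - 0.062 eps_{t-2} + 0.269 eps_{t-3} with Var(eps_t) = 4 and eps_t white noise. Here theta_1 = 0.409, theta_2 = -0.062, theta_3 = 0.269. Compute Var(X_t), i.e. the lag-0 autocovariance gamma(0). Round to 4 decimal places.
\gamma(0) = 4.9739

For an MA(q) process X_t = eps_t + sum_i theta_i eps_{t-i} with
Var(eps_t) = sigma^2, the variance is
  gamma(0) = sigma^2 * (1 + sum_i theta_i^2).
  sum_i theta_i^2 = (0.409)^2 + (-0.062)^2 + (0.269)^2 = 0.167281 + 0.003844 + 0.072361 = 0.243486.
  gamma(0) = 4 * (1 + 0.243486) = 4 * 1.243486 = 4.973944, which rounds to 4.9739.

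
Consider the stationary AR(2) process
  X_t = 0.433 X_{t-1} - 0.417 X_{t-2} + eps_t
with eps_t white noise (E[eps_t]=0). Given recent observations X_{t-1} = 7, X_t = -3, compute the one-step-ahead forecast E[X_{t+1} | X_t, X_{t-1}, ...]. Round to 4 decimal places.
E[X_{t+1} \mid \mathcal F_t] = -4.2180

For an AR(p) model X_t = c + sum_i phi_i X_{t-i} + eps_t, the
one-step-ahead conditional mean is
  E[X_{t+1} | X_t, ...] = c + sum_i phi_i X_{t+1-i}.
Substitute known values:
  E[X_{t+1} | ...] = (0.433) * (-3) + (-0.417) * (7)
                   = -4.2180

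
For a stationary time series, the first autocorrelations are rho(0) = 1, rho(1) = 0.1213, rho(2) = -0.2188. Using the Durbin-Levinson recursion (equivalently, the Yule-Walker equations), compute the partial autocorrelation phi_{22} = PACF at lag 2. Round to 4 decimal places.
\phi_{22} = -0.2370

The PACF at lag k is phi_{kk}, the last component of the solution
to the Yule-Walker system G_k phi = r_k where
  (G_k)_{ij} = rho(|i - j|), (r_k)_i = rho(i), i,j = 1..k.
Equivalently, Durbin-Levinson gives phi_{kk} iteratively:
  phi_{11} = rho(1)
  phi_{kk} = [rho(k) - sum_{j=1..k-1} phi_{k-1,j} rho(k-j)]
            / [1 - sum_{j=1..k-1} phi_{k-1,j} rho(j)],
  phi_{k,j} = phi_{k-1,j} - phi_{kk} phi_{k-1,k-j},  j = 1..k-1.
Step k = 1:
  phi_11 = rho(1) = 0.1213.
Step k = 2:
  phi_22 = [rho(2) - phi_11 rho(1)] / [1 - phi_11 rho(1)] = [-0.2188 - (0.1213)(0.1213)] / [1 - (0.1213)(0.1213)]
         = -0.23351369 / 0.98528631 = -0.237.
Therefore phi_{22} = -0.2370.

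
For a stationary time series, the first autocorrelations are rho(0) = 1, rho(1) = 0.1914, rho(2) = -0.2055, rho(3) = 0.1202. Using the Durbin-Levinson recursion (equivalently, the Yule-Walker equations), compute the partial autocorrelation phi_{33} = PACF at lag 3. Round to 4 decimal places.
\phi_{33} = 0.2410

The PACF at lag k is phi_{kk}, the last component of the solution
to the Yule-Walker system G_k phi = r_k where
  (G_k)_{ij} = rho(|i - j|), (r_k)_i = rho(i), i,j = 1..k.
Equivalently, Durbin-Levinson gives phi_{kk} iteratively:
  phi_{11} = rho(1)
  phi_{kk} = [rho(k) - sum_{j=1..k-1} phi_{k-1,j} rho(k-j)]
            / [1 - sum_{j=1..k-1} phi_{k-1,j} rho(j)],
  phi_{k,j} = phi_{k-1,j} - phi_{kk} phi_{k-1,k-j},  j = 1..k-1.
Step k = 1:
  phi_11 = rho(1) = 0.1914.
Step k = 2:
  phi_22 = [rho(2) - phi_11 rho(1)] / [1 - phi_11 rho(1)] = [-0.2055 - (0.1914)(0.1914)] / [1 - (0.1914)(0.1914)]
         = -0.24213396 / 0.96336604 = -0.251342.
  Update: phi_21 = phi_11 - phi_22 phi_11 = 0.1914 - (-0.251342)(0.1914) = 0.239507.
Step k = 3:
  phi_33 = [rho(3) - phi_21 rho(2) - phi_22 rho(1)] / [1 - phi_21 rho(1) - phi_22 rho(2)]
    numerator   = 0.1202 - (0.239507)(-0.2055) - (-0.251342)(0.1914) = 0.21752543
    denominator = 1 - (0.239507)(0.1914) - (-0.251342)(-0.2055) = 0.9025077
  phi_33 = 0.21752543 / 0.9025077 = 0.241.
Therefore phi_{33} = 0.2410.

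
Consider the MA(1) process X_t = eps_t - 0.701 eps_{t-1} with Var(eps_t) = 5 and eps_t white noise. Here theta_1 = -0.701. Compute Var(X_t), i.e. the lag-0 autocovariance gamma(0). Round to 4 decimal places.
\gamma(0) = 7.4570

For an MA(q) process X_t = eps_t + sum_i theta_i eps_{t-i} with
Var(eps_t) = sigma^2, the variance is
  gamma(0) = sigma^2 * (1 + sum_i theta_i^2).
  sum_i theta_i^2 = (-0.701)^2 = 0.491401.
  gamma(0) = 5 * (1 + 0.491401) = 5 * 1.491401 = 7.457005, which rounds to 7.4570.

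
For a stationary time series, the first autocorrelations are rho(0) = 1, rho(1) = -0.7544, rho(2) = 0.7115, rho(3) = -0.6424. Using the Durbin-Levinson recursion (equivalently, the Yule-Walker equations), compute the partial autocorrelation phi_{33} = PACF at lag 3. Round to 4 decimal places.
\phi_{33} = -0.0879

The PACF at lag k is phi_{kk}, the last component of the solution
to the Yule-Walker system G_k phi = r_k where
  (G_k)_{ij} = rho(|i - j|), (r_k)_i = rho(i), i,j = 1..k.
Equivalently, Durbin-Levinson gives phi_{kk} iteratively:
  phi_{11} = rho(1)
  phi_{kk} = [rho(k) - sum_{j=1..k-1} phi_{k-1,j} rho(k-j)]
            / [1 - sum_{j=1..k-1} phi_{k-1,j} rho(j)],
  phi_{k,j} = phi_{k-1,j} - phi_{kk} phi_{k-1,k-j},  j = 1..k-1.
Step k = 1:
  phi_11 = rho(1) = -0.7544.
Step k = 2:
  phi_22 = [rho(2) - phi_11 rho(1)] / [1 - phi_11 rho(1)] = [0.7115 - (-0.7544)(-0.7544)] / [1 - (-0.7544)(-0.7544)]
         = 0.14238064 / 0.43088064 = 0.330441.
  Update: phi_21 = phi_11 - phi_22 phi_11 = -0.7544 - (0.330441)(-0.7544) = -0.505115.
Step k = 3:
  phi_33 = [rho(3) - phi_21 rho(2) - phi_22 rho(1)] / [1 - phi_21 rho(1) - phi_22 rho(2)]
    numerator   = -0.6424 - (-0.505115)(0.7115) - (0.330441)(-0.7544) = -0.03372576
    denominator = 1 - (-0.505115)(-0.7544) - (0.330441)(0.7115) = 0.38383224
  phi_33 = -0.03372576 / 0.38383224 = -0.0879.
Therefore phi_{33} = -0.0879.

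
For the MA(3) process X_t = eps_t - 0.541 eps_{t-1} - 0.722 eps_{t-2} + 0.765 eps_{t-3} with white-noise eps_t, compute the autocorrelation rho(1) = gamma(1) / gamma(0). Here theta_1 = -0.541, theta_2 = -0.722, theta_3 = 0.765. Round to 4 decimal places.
\rho(1) = -0.2929

For an MA(q) process with theta_0 = 1, the autocovariance is
  gamma(k) = sigma^2 * sum_{i=0..q-k} theta_i * theta_{i+k},
and rho(k) = gamma(k) / gamma(0). Sigma^2 cancels.
  numerator   = (1)*(-0.541) + (-0.541)*(-0.722) + (-0.722)*(0.765) = -0.702728.
  denominator = (1)^2 + (-0.541)^2 + (-0.722)^2 + (0.765)^2 = 2.39919.
  rho(1) = -0.702728 / 2.39919 = -0.2929.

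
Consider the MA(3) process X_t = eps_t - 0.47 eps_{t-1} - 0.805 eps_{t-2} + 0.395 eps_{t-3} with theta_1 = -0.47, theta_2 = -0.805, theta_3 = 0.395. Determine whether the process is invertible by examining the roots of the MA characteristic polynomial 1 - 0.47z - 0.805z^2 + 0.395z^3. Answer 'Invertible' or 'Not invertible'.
\text{Invertible}

The MA(q) characteristic polynomial is P(z) = 1 - 0.47z - 0.805z^2 + 0.395z^3.
Invertibility requires all roots to lie outside the unit circle, i.e. |z| > 1 for every root.
Degree 3: look for a simple real root z0 first, then factor out (1 - z/z0) and solve the remaining quadratic.
Testing z0 = 2: P(2) = 1 + (-0.47)(2) + (-0.805)(2)^2 + (0.395)(2)^3
  = 1 + (-0.94) + (-3.22) + (3.16) = 0.  So z_0 = 2 is a root, |z_0| = 2.
Divide out the factor (1 - 0.5 z) = (1 - z/z0) (since 1/z0 = 0.5):
  P(z) = (1 - 0.5 z)(1 + (0.03) z + (-0.79) z^2)
  [check: z-coef 0.03 - (0.5) = -0.47; z^2-coef -0.79 - (0.5)(0.03) = -0.805; z^3-coef -(0.5)(-0.79) = 0.395.]
Remaining roots from the quadratic factor 1 + (0.03) z + (-0.79) z^2:
  Set 1 + (0.03) z + (-0.79) z^2 = 0, i.e. a z^2 + b z + c = 0 with a = -0.79, b = 0.03, c = 1.
  Discriminant D = b^2 - 4ac = (0.03)^2 - 4*(-0.79)*1 = 0.0009 - (-3.16) = 3.1609.
  D >= 0, so the roots are real: z = (-b +/- sqrt(D)) / (2a) = (-0.03 +/- 1.777892) / (-1.58).
    z_1 = (-0.03 + 1.777892) / (-1.58) = -1.1063,   |z_1| = 1.1063.
    z_2 = (-0.03 - 1.777892) / (-1.58) = 1.1442,   |z_2| = 1.1442.
Moduli of all roots: 2.0000, 1.1063, 1.1442.
All moduli strictly greater than 1? Yes.
Verdict: Invertible.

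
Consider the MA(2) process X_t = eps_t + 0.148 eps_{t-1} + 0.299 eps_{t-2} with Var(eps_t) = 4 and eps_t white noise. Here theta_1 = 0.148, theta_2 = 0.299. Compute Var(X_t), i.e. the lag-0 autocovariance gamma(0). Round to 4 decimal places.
\gamma(0) = 4.4452

For an MA(q) process X_t = eps_t + sum_i theta_i eps_{t-i} with
Var(eps_t) = sigma^2, the variance is
  gamma(0) = sigma^2 * (1 + sum_i theta_i^2).
  sum_i theta_i^2 = (0.148)^2 + (0.299)^2 = 0.021904 + 0.089401 = 0.111305.
  gamma(0) = 4 * (1 + 0.111305) = 4 * 1.111305 = 4.44522, which rounds to 4.4452.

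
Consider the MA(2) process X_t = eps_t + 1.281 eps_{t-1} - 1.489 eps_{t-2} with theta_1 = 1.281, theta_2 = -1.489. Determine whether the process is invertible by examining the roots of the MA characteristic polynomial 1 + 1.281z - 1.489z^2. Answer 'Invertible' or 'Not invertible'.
\text{Not invertible}

The MA(q) characteristic polynomial is P(z) = 1 + 1.281z - 1.489z^2.
Invertibility requires all roots to lie outside the unit circle, i.e. |z| > 1 for every root.
Set 1 + (1.281) z + (-1.489) z^2 = 0, i.e. a z^2 + b z + c = 0 with a = -1.489, b = 1.281, c = 1.
Discriminant D = b^2 - 4ac = (1.281)^2 - 4*(-1.489)*1 = 1.640961 - (-5.956) = 7.596961.
D >= 0, so the roots are real: z = (-b +/- sqrt(D)) / (2a) = (-1.281 +/- 2.756259) / (-2.978).
  z_1 = (-1.281 + 2.756259) / (-2.978) = -0.4954,   |z_1| = 0.4954.
  z_2 = (-1.281 - 2.756259) / (-2.978) = 1.3557,   |z_2| = 1.3557.
Moduli of all roots: 0.4954, 1.3557.
All moduli strictly greater than 1? No.
Verdict: Not invertible.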